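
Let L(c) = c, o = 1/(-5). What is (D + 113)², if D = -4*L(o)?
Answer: 323761/25 ≈ 12950.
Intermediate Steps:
o = -⅕ ≈ -0.20000
D = ⅘ (D = -4*(-⅕) = ⅘ ≈ 0.80000)
(D + 113)² = (⅘ + 113)² = (569/5)² = 323761/25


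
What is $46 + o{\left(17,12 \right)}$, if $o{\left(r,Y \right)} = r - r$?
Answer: $46$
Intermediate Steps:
$o{\left(r,Y \right)} = 0$
$46 + o{\left(17,12 \right)} = 46 + 0 = 46$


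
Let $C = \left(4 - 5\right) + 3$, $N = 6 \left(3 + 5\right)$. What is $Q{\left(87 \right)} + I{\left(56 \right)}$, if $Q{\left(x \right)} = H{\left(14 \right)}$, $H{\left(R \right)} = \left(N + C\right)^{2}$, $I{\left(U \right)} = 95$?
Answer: $2595$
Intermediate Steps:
$N = 48$ ($N = 6 \cdot 8 = 48$)
$C = 2$ ($C = -1 + 3 = 2$)
$H{\left(R \right)} = 2500$ ($H{\left(R \right)} = \left(48 + 2\right)^{2} = 50^{2} = 2500$)
$Q{\left(x \right)} = 2500$
$Q{\left(87 \right)} + I{\left(56 \right)} = 2500 + 95 = 2595$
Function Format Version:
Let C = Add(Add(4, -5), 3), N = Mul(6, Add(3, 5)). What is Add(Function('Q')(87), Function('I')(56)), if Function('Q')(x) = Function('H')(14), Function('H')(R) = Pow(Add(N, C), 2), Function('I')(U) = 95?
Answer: 2595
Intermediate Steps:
N = 48 (N = Mul(6, 8) = 48)
C = 2 (C = Add(-1, 3) = 2)
Function('H')(R) = 2500 (Function('H')(R) = Pow(Add(48, 2), 2) = Pow(50, 2) = 2500)
Function('Q')(x) = 2500
Add(Function('Q')(87), Function('I')(56)) = Add(2500, 95) = 2595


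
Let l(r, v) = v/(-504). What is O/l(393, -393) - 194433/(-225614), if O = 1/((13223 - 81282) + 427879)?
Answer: 763742787751/886219688490 ≈ 0.86180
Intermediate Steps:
O = 1/359820 (O = 1/(-68059 + 427879) = 1/359820 ≈ 2.7792e-6)
l(r, v) = -v/504 (l(r, v) = v*(-1/504) = -v/504)
O/l(393, -393) - 194433/(-225614) = 1/(359820*((-1/504*(-393)))) - 194433/(-225614) = 1/(359820*(131/168)) - 194433*(-1/225614) = (1/359820)*(168/131) + 194433/225614 = 14/3928035 + 194433/225614 = 763742787751/886219688490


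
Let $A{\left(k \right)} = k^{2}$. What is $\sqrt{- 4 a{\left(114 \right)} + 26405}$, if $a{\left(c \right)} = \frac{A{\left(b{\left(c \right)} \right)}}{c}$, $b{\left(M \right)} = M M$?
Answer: $i \sqrt{5899771} \approx 2428.9 i$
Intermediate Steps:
$b{\left(M \right)} = M^{2}$
$a{\left(c \right)} = c^{3}$ ($a{\left(c \right)} = \frac{\left(c^{2}\right)^{2}}{c} = \frac{c^{4}}{c} = c^{3}$)
$\sqrt{- 4 a{\left(114 \right)} + 26405} = \sqrt{- 4 \cdot 114^{3} + 26405} = \sqrt{\left(-4\right) 1481544 + 26405} = \sqrt{-5926176 + 26405} = \sqrt{-5899771} = i \sqrt{5899771}$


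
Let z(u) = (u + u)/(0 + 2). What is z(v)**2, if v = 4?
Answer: 16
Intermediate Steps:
z(u) = u (z(u) = (2*u)/2 = (2*u)*(1/2) = u)
z(v)**2 = 4**2 = 16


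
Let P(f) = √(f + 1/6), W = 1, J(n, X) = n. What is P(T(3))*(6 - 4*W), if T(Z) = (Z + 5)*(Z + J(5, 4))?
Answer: √2310/3 ≈ 16.021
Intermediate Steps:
T(Z) = (5 + Z)² (T(Z) = (Z + 5)*(Z + 5) = (5 + Z)*(5 + Z) = (5 + Z)²)
P(f) = √(⅙ + f) (P(f) = √(f + ⅙) = √(⅙ + f))
P(T(3))*(6 - 4*W) = (√(6 + 36*(25 + 3² + 10*3))/6)*(6 - 4*1) = (√(6 + 36*(25 + 9 + 30))/6)*(6 - 4) = (√(6 + 36*64)/6)*2 = (√(6 + 2304)/6)*2 = (√2310/6)*2 = √2310/3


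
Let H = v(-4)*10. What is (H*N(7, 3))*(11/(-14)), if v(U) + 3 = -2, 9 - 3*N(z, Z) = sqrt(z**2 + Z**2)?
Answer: 825/7 - 275*sqrt(58)/21 ≈ 18.127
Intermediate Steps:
N(z, Z) = 3 - sqrt(Z**2 + z**2)/3 (N(z, Z) = 3 - sqrt(z**2 + Z**2)/3 = 3 - sqrt(Z**2 + z**2)/3)
v(U) = -5 (v(U) = -3 - 2 = -5)
H = -50 (H = -5*10 = -50)
(H*N(7, 3))*(11/(-14)) = (-50*(3 - sqrt(3**2 + 7**2)/3))*(11/(-14)) = (-50*(3 - sqrt(9 + 49)/3))*(11*(-1/14)) = -50*(3 - sqrt(58)/3)*(-11/14) = (-150 + 50*sqrt(58)/3)*(-11/14) = 825/7 - 275*sqrt(58)/21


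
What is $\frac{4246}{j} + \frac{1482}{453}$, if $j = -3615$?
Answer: $\frac{1144664}{545865} \approx 2.097$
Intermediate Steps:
$\frac{4246}{j} + \frac{1482}{453} = \frac{4246}{-3615} + \frac{1482}{453} = 4246 \left(- \frac{1}{3615}\right) + 1482 \cdot \frac{1}{453} = - \frac{4246}{3615} + \frac{494}{151} = \frac{1144664}{545865}$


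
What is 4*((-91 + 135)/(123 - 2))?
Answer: 16/11 ≈ 1.4545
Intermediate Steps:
4*((-91 + 135)/(123 - 2)) = 4*(44/121) = 4*(44*(1/121)) = 4*(4/11) = 16/11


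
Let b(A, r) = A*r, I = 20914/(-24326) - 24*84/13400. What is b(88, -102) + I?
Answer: -182888852951/20373025 ≈ -8977.0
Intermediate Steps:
I = -20580551/20373025 (I = 20914*(-1/24326) - 2016*1/13400 = -10457/12163 - 252/1675 = -20580551/20373025 ≈ -1.0102)
b(88, -102) + I = 88*(-102) - 20580551/20373025 = -8976 - 20580551/20373025 = -182888852951/20373025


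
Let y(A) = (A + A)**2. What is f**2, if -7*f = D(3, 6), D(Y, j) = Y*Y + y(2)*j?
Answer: 225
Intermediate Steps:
y(A) = 4*A**2 (y(A) = (2*A)**2 = 4*A**2)
D(Y, j) = Y**2 + 16*j (D(Y, j) = Y*Y + (4*2**2)*j = Y**2 + (4*4)*j = Y**2 + 16*j)
f = -15 (f = -(3**2 + 16*6)/7 = -(9 + 96)/7 = -1/7*105 = -15)
f**2 = (-15)**2 = 225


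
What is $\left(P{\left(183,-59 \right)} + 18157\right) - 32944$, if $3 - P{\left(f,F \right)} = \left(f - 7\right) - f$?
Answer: $-14777$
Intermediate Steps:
$P{\left(f,F \right)} = 10$ ($P{\left(f,F \right)} = 3 - \left(\left(f - 7\right) - f\right) = 3 - \left(\left(-7 + f\right) - f\right) = 3 - -7 = 3 + 7 = 10$)
$\left(P{\left(183,-59 \right)} + 18157\right) - 32944 = \left(10 + 18157\right) - 32944 = 18167 - 32944 = -14777$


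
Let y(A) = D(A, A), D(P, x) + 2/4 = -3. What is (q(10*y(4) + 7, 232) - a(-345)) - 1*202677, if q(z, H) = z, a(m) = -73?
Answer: -202632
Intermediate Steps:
D(P, x) = -7/2 (D(P, x) = -½ - 3 = -7/2)
y(A) = -7/2
(q(10*y(4) + 7, 232) - a(-345)) - 1*202677 = ((10*(-7/2) + 7) - 1*(-73)) - 1*202677 = ((-35 + 7) + 73) - 202677 = (-28 + 73) - 202677 = 45 - 202677 = -202632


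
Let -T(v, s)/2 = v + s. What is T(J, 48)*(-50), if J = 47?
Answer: 9500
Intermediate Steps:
T(v, s) = -2*s - 2*v (T(v, s) = -2*(v + s) = -2*(s + v) = -2*s - 2*v)
T(J, 48)*(-50) = (-2*48 - 2*47)*(-50) = (-96 - 94)*(-50) = -190*(-50) = 9500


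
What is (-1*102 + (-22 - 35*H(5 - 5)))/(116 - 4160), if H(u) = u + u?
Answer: 31/1011 ≈ 0.030663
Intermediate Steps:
H(u) = 2*u
(-1*102 + (-22 - 35*H(5 - 5)))/(116 - 4160) = (-1*102 + (-22 - 70*(5 - 5)))/(116 - 4160) = (-102 + (-22 - 70*0))/(-4044) = (-102 + (-22 - 35*0))*(-1/4044) = (-102 + (-22 + 0))*(-1/4044) = (-102 - 22)*(-1/4044) = -124*(-1/4044) = 31/1011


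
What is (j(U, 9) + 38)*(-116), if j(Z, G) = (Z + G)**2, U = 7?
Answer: -34104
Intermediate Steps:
j(Z, G) = (G + Z)**2
(j(U, 9) + 38)*(-116) = ((9 + 7)**2 + 38)*(-116) = (16**2 + 38)*(-116) = (256 + 38)*(-116) = 294*(-116) = -34104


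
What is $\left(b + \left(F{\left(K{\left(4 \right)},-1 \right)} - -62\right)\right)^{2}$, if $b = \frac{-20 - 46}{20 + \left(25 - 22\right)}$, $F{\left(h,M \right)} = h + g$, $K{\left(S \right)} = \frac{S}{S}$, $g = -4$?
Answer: $\frac{1666681}{529} \approx 3150.6$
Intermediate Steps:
$K{\left(S \right)} = 1$
$F{\left(h,M \right)} = -4 + h$ ($F{\left(h,M \right)} = h - 4 = -4 + h$)
$b = - \frac{66}{23}$ ($b = - \frac{66}{20 + 3} = - \frac{66}{23} \approx -2.8696$)
$\left(b + \left(F{\left(K{\left(4 \right)},-1 \right)} - -62\right)\right)^{2} = \left(- \frac{66}{23} + \left(\left(-4 + 1\right) - -62\right)\right)^{2} = \left(- \frac{66}{23} + \left(-3 + 62\right)\right)^{2} = \left(- \frac{66}{23} + 59\right)^{2} = \left(\frac{1291}{23}\right)^{2} = \frac{1666681}{529}$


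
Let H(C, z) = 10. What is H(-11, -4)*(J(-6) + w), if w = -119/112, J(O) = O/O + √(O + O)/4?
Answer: -5/8 + 5*I*√3 ≈ -0.625 + 8.6602*I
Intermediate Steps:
J(O) = 1 + √2*√O/4 (J(O) = 1 + √(2*O)*(¼) = 1 + (√2*√O)*(¼) = 1 + √2*√O/4)
w = -17/16 (w = -119*1/112 = -17/16 ≈ -1.0625)
H(-11, -4)*(J(-6) + w) = 10*((1 + √2*√(-6)/4) - 17/16) = 10*((1 + √2*(I*√6)/4) - 17/16) = 10*((1 + I*√3/2) - 17/16) = 10*(-1/16 + I*√3/2) = -5/8 + 5*I*√3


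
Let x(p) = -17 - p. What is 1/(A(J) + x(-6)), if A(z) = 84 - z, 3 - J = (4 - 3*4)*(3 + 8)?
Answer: -1/18 ≈ -0.055556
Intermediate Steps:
J = 91 (J = 3 - (4 - 3*4)*(3 + 8) = 3 - (4 - 12)*11 = 3 - (-8)*11 = 3 - 1*(-88) = 3 + 88 = 91)
1/(A(J) + x(-6)) = 1/((84 - 1*91) + (-17 - 1*(-6))) = 1/((84 - 91) + (-17 + 6)) = 1/(-7 - 11) = 1/(-18) = -1/18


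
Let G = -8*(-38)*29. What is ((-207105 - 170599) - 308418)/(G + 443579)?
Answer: -686122/452395 ≈ -1.5166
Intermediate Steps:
G = 8816 (G = 304*29 = 8816)
((-207105 - 170599) - 308418)/(G + 443579) = ((-207105 - 170599) - 308418)/(8816 + 443579) = (-377704 - 308418)/452395 = -686122*1/452395 = -686122/452395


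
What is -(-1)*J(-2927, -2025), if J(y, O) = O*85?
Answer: -172125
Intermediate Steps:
J(y, O) = 85*O
-(-1)*J(-2927, -2025) = -(-1)*85*(-2025) = -(-1)*(-172125) = -1*172125 = -172125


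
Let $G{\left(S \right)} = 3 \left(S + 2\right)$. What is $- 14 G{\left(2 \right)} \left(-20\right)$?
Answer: $3360$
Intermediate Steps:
$G{\left(S \right)} = 6 + 3 S$ ($G{\left(S \right)} = 3 \left(2 + S\right) = 6 + 3 S$)
$- 14 G{\left(2 \right)} \left(-20\right) = - 14 \left(6 + 3 \cdot 2\right) \left(-20\right) = - 14 \left(6 + 6\right) \left(-20\right) = \left(-14\right) 12 \left(-20\right) = \left(-168\right) \left(-20\right) = 3360$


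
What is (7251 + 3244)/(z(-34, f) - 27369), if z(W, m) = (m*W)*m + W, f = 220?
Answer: -10495/1673003 ≈ -0.0062732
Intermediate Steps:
z(W, m) = W + W*m² (z(W, m) = (W*m)*m + W = W*m² + W = W + W*m²)
(7251 + 3244)/(z(-34, f) - 27369) = (7251 + 3244)/(-34*(1 + 220²) - 27369) = 10495/(-34*(1 + 48400) - 27369) = 10495/(-34*48401 - 27369) = 10495/(-1645634 - 27369) = 10495/(-1673003) = 10495*(-1/1673003) = -10495/1673003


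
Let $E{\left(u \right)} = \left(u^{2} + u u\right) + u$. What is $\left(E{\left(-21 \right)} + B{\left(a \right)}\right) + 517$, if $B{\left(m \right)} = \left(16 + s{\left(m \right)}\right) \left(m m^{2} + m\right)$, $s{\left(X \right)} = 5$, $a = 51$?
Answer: $2788120$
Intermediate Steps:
$E{\left(u \right)} = u + 2 u^{2}$ ($E{\left(u \right)} = \left(u^{2} + u^{2}\right) + u = 2 u^{2} + u = u + 2 u^{2}$)
$B{\left(m \right)} = 21 m + 21 m^{3}$ ($B{\left(m \right)} = \left(16 + 5\right) \left(m m^{2} + m\right) = 21 \left(m^{3} + m\right) = 21 \left(m + m^{3}\right) = 21 m + 21 m^{3}$)
$\left(E{\left(-21 \right)} + B{\left(a \right)}\right) + 517 = \left(- 21 \left(1 + 2 \left(-21\right)\right) + 21 \cdot 51 \left(1 + 51^{2}\right)\right) + 517 = \left(- 21 \left(1 - 42\right) + 21 \cdot 51 \left(1 + 2601\right)\right) + 517 = \left(\left(-21\right) \left(-41\right) + 21 \cdot 51 \cdot 2602\right) + 517 = \left(861 + 2786742\right) + 517 = 2787603 + 517 = 2788120$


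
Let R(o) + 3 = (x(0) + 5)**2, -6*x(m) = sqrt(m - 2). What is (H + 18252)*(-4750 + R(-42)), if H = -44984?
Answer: 1137513430/9 + 133660*I*sqrt(2)/3 ≈ 1.2639e+8 + 63008.0*I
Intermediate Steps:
x(m) = -sqrt(-2 + m)/6 (x(m) = -sqrt(m - 2)/6 = -sqrt(-2 + m)/6)
R(o) = -3 + (5 - I*sqrt(2)/6)**2 (R(o) = -3 + (-sqrt(-2 + 0)/6 + 5)**2 = -3 + (-I*sqrt(2)/6 + 5)**2 = -3 + (5 - I*sqrt(2)/6)**2)
(H + 18252)*(-4750 + R(-42)) = (-44984 + 18252)*(-4750 + (395/18 - 5*I*sqrt(2)/3)) = -26732*(-85105/18 - 5*I*sqrt(2)/3) = 1137513430/9 + 133660*I*sqrt(2)/3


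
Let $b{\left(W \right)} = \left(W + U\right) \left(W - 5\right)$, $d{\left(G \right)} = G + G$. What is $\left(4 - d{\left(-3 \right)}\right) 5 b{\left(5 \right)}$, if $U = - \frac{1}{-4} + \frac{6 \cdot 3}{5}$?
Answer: $0$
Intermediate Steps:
$d{\left(G \right)} = 2 G$
$U = \frac{77}{20}$ ($U = \left(-1\right) \left(- \frac{1}{4}\right) + 18 \cdot \frac{1}{5} = \frac{1}{4} + \frac{18}{5} = \frac{77}{20} \approx 3.85$)
$b{\left(W \right)} = \left(-5 + W\right) \left(\frac{77}{20} + W\right)$ ($b{\left(W \right)} = \left(W + \frac{77}{20}\right) \left(W - 5\right) = \left(\frac{77}{20} + W\right) \left(-5 + W\right) = \left(-5 + W\right) \left(\frac{77}{20} + W\right)$)
$\left(4 - d{\left(-3 \right)}\right) 5 b{\left(5 \right)} = \left(4 - 2 \left(-3\right)\right) 5 \left(- \frac{77}{4} + 5^{2} - \frac{23}{4}\right) = \left(4 - -6\right) 5 \left(- \frac{77}{4} + 25 - \frac{23}{4}\right) = \left(4 + 6\right) 5 \cdot 0 = 10 \cdot 5 \cdot 0 = 50 \cdot 0 = 0$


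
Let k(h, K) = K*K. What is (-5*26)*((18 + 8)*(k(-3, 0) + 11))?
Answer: -37180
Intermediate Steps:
k(h, K) = K**2
(-5*26)*((18 + 8)*(k(-3, 0) + 11)) = (-5*26)*((18 + 8)*(0**2 + 11)) = -3380*(0 + 11) = -3380*11 = -130*286 = -37180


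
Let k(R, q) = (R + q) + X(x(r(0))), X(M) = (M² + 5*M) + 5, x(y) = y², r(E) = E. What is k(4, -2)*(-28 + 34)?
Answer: 42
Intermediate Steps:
X(M) = 5 + M² + 5*M
k(R, q) = 5 + R + q (k(R, q) = (R + q) + (5 + (0²)² + 5*0²) = (R + q) + (5 + 0² + 5*0) = (R + q) + (5 + 0 + 0) = (R + q) + 5 = 5 + R + q)
k(4, -2)*(-28 + 34) = (5 + 4 - 2)*(-28 + 34) = 7*6 = 42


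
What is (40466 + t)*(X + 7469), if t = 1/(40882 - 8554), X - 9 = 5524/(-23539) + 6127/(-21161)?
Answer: 4872460490876334610705/16102860607512 ≈ 3.0258e+8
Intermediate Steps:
X = 4221862194/498108779 (X = 9 + (5524/(-23539) + 6127/(-21161)) = 9 + (5524*(-1/23539) + 6127*(-1/21161)) = 9 + (-5524/23539 - 6127/21161) = 9 - 261116817/498108779 = 4221862194/498108779 ≈ 8.4758)
t = 1/32328 ≈ 3.0933e-5
(40466 + t)*(X + 7469) = (40466 + 1/32328)*(4221862194/498108779 + 7469) = (1308184849/32328)*(3724596332545/498108779) = 4872460490876334610705/16102860607512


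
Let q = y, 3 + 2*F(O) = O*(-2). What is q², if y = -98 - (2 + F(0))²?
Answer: 154449/16 ≈ 9653.1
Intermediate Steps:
F(O) = -3/2 - O (F(O) = -3/2 + (O*(-2))/2 = -3/2 + (-2*O)/2 = -3/2 - O)
y = -393/4 (y = -98 - (2 + (-3/2 - 1*0))² = -98 - (2 + (-3/2 + 0))² = -98 - (2 - 3/2)² = -98 - (½)² = -98 - 1*¼ = -98 - ¼ = -393/4 ≈ -98.250)
q = -393/4 ≈ -98.250
q² = (-393/4)² = 154449/16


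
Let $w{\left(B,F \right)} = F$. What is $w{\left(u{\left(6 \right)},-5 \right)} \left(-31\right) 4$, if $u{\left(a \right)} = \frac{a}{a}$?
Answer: $620$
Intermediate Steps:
$u{\left(a \right)} = 1$
$w{\left(u{\left(6 \right)},-5 \right)} \left(-31\right) 4 = \left(-5\right) \left(-31\right) 4 = 155 \cdot 4 = 620$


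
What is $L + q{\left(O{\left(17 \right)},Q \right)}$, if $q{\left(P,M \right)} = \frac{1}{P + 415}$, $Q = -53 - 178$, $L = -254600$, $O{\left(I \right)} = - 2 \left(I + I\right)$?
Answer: $- \frac{88346199}{347} \approx -2.546 \cdot 10^{5}$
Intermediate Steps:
$O{\left(I \right)} = - 4 I$ ($O{\left(I \right)} = - 2 \cdot 2 I = - 4 I$)
$Q = -231$
$q{\left(P,M \right)} = \frac{1}{415 + P}$
$L + q{\left(O{\left(17 \right)},Q \right)} = -254600 + \frac{1}{415 - 68} = -254600 + \frac{1}{347} = - \frac{88346199}{347}$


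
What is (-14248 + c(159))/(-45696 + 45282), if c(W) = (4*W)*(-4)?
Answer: 8396/207 ≈ 40.560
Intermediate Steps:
c(W) = -16*W
(-14248 + c(159))/(-45696 + 45282) = (-14248 - 16*159)/(-45696 + 45282) = (-14248 - 2544)/(-414) = -16792*(-1/414) = 8396/207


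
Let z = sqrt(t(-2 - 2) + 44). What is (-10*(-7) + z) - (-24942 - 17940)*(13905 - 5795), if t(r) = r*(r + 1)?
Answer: 347773090 + 2*sqrt(14) ≈ 3.4777e+8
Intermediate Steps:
t(r) = r*(1 + r)
z = 2*sqrt(14) (z = sqrt((-2 - 2)*(1 + (-2 - 2)) + 44) = sqrt(-4*(1 - 4) + 44) = sqrt(-4*(-3) + 44) = sqrt(12 + 44) = sqrt(56) = 2*sqrt(14) ≈ 7.4833)
(-10*(-7) + z) - (-24942 - 17940)*(13905 - 5795) = (-10*(-7) + 2*sqrt(14)) - (-24942 - 17940)*(13905 - 5795) = (70 + 2*sqrt(14)) - (-42882)*8110 = (70 + 2*sqrt(14)) - 1*(-347773020) = (70 + 2*sqrt(14)) + 347773020 = 347773090 + 2*sqrt(14)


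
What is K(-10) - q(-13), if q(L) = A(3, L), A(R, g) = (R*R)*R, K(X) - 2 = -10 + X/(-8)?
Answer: -135/4 ≈ -33.750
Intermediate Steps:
K(X) = -8 - X/8 (K(X) = 2 + (-10 + X/(-8)) = 2 + (-10 + X*(-⅛)) = 2 + (-10 - X/8) = -8 - X/8)
A(R, g) = R³ (A(R, g) = R²*R = R³)
q(L) = 27 (q(L) = 3³ = 27)
K(-10) - q(-13) = (-8 - ⅛*(-10)) - 1*27 = (-8 + 5/4) - 27 = -27/4 - 27 = -135/4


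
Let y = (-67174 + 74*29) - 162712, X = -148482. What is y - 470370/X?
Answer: -5635803385/24747 ≈ -2.2774e+5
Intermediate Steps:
y = -227740 (y = (-67174 + 2146) - 162712 = -65028 - 162712 = -227740)
y - 470370/X = -227740 - 470370/(-148482) = -227740 - 470370*(-1/148482) = -227740 + 78395/24747 = -5635803385/24747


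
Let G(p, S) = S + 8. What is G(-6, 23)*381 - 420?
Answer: 11391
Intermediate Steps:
G(p, S) = 8 + S
G(-6, 23)*381 - 420 = (8 + 23)*381 - 420 = 31*381 - 420 = 11811 - 420 = 11391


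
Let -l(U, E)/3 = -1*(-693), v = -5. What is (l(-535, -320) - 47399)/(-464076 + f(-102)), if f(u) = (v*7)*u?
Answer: 24739/230253 ≈ 0.10744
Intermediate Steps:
l(U, E) = -2079 (l(U, E) = -(-3)*(-693) = -3*693 = -2079)
f(u) = -35*u (f(u) = (-5*7)*u = -35*u)
(l(-535, -320) - 47399)/(-464076 + f(-102)) = (-2079 - 47399)/(-464076 - 35*(-102)) = -49478/(-464076 + 3570) = -49478/(-460506) = -49478*(-1/460506) = 24739/230253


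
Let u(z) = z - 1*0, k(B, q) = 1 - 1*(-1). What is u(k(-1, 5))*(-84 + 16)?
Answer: -136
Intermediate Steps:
k(B, q) = 2 (k(B, q) = 1 + 1 = 2)
u(z) = z (u(z) = z + 0 = z)
u(k(-1, 5))*(-84 + 16) = 2*(-84 + 16) = 2*(-68) = -136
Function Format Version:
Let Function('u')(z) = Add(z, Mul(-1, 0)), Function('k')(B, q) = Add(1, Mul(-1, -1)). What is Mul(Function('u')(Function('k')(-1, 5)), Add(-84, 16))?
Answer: -136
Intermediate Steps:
Function('k')(B, q) = 2 (Function('k')(B, q) = Add(1, 1) = 2)
Function('u')(z) = z (Function('u')(z) = Add(z, 0) = z)
Mul(Function('u')(Function('k')(-1, 5)), Add(-84, 16)) = Mul(2, Add(-84, 16)) = Mul(2, -68) = -136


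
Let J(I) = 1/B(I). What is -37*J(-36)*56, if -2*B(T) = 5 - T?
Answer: 4144/41 ≈ 101.07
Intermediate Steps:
B(T) = -5/2 + T/2 (B(T) = -(5 - T)/2 = -5/2 + T/2)
J(I) = 1/(-5/2 + I/2)
-37*J(-36)*56 = -37*2/(-5 - 36)*56 = -37*2/(-41)*56 = -37*2*(-1/41)*56 = -(-74)*56/41 = -37*(-112/41) = 4144/41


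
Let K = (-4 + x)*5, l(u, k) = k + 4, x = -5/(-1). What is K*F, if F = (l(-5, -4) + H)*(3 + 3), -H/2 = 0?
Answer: 0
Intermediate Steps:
H = 0 (H = -2*0 = 0)
x = 5 (x = -5*(-1) = 5)
l(u, k) = 4 + k
K = 5 (K = (-4 + 5)*5 = 1*5 = 5)
F = 0 (F = ((4 - 4) + 0)*(3 + 3) = (0 + 0)*6 = 0*6 = 0)
K*F = 5*0 = 0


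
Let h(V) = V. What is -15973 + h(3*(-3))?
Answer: -15982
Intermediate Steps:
-15973 + h(3*(-3)) = -15973 + 3*(-3) = -15973 - 9 = -15982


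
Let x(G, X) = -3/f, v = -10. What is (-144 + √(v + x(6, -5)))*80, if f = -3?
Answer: -11520 + 240*I ≈ -11520.0 + 240.0*I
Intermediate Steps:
x(G, X) = 1 (x(G, X) = -3/(-3) = -3*(-⅓) = 1)
(-144 + √(v + x(6, -5)))*80 = (-144 + √(-10 + 1))*80 = (-144 + √(-9))*80 = (-144 + 3*I)*80 = -11520 + 240*I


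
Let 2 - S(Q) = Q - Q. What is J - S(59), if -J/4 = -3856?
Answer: 15422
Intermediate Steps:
J = 15424 (J = -4*(-3856) = 15424)
S(Q) = 2 (S(Q) = 2 - (Q - Q) = 2 - 1*0 = 2 + 0 = 2)
J - S(59) = 15424 - 1*2 = 15424 - 2 = 15422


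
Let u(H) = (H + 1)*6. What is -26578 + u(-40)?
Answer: -26812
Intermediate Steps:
u(H) = 6 + 6*H (u(H) = (1 + H)*6 = 6 + 6*H)
-26578 + u(-40) = -26578 + (6 + 6*(-40)) = -26578 + (6 - 240) = -26578 - 234 = -26812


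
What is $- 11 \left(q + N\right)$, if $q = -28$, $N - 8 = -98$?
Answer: $1298$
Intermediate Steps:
$N = -90$ ($N = 8 - 98 = -90$)
$- 11 \left(q + N\right) = - 11 \left(-28 - 90\right) = \left(-11\right) \left(-118\right) = 1298$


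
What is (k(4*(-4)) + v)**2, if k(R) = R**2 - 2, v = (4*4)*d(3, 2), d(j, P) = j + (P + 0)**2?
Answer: 133956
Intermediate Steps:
d(j, P) = j + P**2
v = 112 (v = (4*4)*(3 + 2**2) = 16*(3 + 4) = 16*7 = 112)
k(R) = -2 + R**2
(k(4*(-4)) + v)**2 = ((-2 + (4*(-4))**2) + 112)**2 = ((-2 + (-16)**2) + 112)**2 = ((-2 + 256) + 112)**2 = (254 + 112)**2 = 366**2 = 133956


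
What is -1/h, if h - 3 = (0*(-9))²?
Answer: -⅓ ≈ -0.33333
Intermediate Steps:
h = 3 (h = 3 + (0*(-9))² = 3 + 0² = 3 + 0 = 3)
-1/h = -1/3 = -1*⅓ = -⅓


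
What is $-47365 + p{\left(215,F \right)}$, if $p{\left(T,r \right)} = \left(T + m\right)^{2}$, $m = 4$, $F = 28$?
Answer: $596$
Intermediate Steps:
$p{\left(T,r \right)} = \left(4 + T\right)^{2}$ ($p{\left(T,r \right)} = \left(T + 4\right)^{2} = \left(4 + T\right)^{2}$)
$-47365 + p{\left(215,F \right)} = -47365 + \left(4 + 215\right)^{2} = -47365 + 219^{2} = -47365 + 47961 = 596$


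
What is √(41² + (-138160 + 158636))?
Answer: √22157 ≈ 148.85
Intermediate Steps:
√(41² + (-138160 + 158636)) = √(1681 + 20476) = √22157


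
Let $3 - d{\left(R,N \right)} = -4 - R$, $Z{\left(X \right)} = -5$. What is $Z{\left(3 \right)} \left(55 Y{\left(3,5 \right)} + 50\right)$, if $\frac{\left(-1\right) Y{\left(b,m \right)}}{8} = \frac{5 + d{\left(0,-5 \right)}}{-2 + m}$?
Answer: $8550$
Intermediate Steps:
$d{\left(R,N \right)} = 7 + R$ ($d{\left(R,N \right)} = 3 - \left(-4 - R\right) = 3 + \left(4 + R\right) = 7 + R$)
$Y{\left(b,m \right)} = - \frac{96}{-2 + m}$ ($Y{\left(b,m \right)} = - 8 \frac{5 + \left(7 + 0\right)}{-2 + m} = - 8 \frac{5 + 7}{-2 + m} = - 8 \frac{12}{-2 + m} = - \frac{96}{-2 + m}$)
$Z{\left(3 \right)} \left(55 Y{\left(3,5 \right)} + 50\right) = - 5 \left(55 \left(- \frac{96}{-2 + 5}\right) + 50\right) = - 5 \left(55 \left(- \frac{96}{3}\right) + 50\right) = - 5 \left(55 \left(\left(-96\right) \frac{1}{3}\right) + 50\right) = - 5 \left(55 \left(-32\right) + 50\right) = - 5 \left(-1760 + 50\right) = \left(-5\right) \left(-1710\right) = 8550$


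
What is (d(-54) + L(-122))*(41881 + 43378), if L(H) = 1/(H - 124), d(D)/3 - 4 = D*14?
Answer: -47316784043/246 ≈ -1.9234e+8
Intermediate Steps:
d(D) = 12 + 42*D (d(D) = 12 + 3*(D*14) = 12 + 3*(14*D) = 12 + 42*D)
L(H) = 1/(-124 + H)
(d(-54) + L(-122))*(41881 + 43378) = ((12 + 42*(-54)) + 1/(-124 - 122))*(41881 + 43378) = ((12 - 2268) + 1/(-246))*85259 = (-2256 - 1/246)*85259 = -554977/246*85259 = -47316784043/246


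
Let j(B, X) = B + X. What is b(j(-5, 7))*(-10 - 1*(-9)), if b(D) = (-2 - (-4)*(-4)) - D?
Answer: 20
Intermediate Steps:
b(D) = -18 - D (b(D) = (-2 - 1*16) - D = (-2 - 16) - D = -18 - D)
b(j(-5, 7))*(-10 - 1*(-9)) = (-18 - (-5 + 7))*(-10 - 1*(-9)) = (-18 - 1*2)*(-10 + 9) = (-18 - 2)*(-1) = -20*(-1) = 20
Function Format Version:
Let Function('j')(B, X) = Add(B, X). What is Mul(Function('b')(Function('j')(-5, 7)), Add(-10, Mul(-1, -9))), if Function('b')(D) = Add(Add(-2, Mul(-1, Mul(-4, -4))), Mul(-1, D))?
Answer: 20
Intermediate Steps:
Function('b')(D) = Add(-18, Mul(-1, D)) (Function('b')(D) = Add(Add(-2, Mul(-1, 16)), Mul(-1, D)) = Add(Add(-2, -16), Mul(-1, D)) = Add(-18, Mul(-1, D)))
Mul(Function('b')(Function('j')(-5, 7)), Add(-10, Mul(-1, -9))) = Mul(Add(-18, Mul(-1, Add(-5, 7))), Add(-10, Mul(-1, -9))) = Mul(Add(-18, Mul(-1, 2)), Add(-10, 9)) = Mul(Add(-18, -2), -1) = Mul(-20, -1) = 20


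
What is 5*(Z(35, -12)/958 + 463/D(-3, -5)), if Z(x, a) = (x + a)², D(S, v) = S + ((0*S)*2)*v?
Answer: -2209835/2874 ≈ -768.91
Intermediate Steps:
D(S, v) = S (D(S, v) = S + (0*2)*v = S + 0*v = S + 0 = S)
Z(x, a) = (a + x)²
5*(Z(35, -12)/958 + 463/D(-3, -5)) = 5*((-12 + 35)²/958 + 463/(-3)) = 5*(23²*(1/958) + 463*(-⅓)) = 5*(529*(1/958) - 463/3) = 5*(529/958 - 463/3) = 5*(-441967/2874) = -2209835/2874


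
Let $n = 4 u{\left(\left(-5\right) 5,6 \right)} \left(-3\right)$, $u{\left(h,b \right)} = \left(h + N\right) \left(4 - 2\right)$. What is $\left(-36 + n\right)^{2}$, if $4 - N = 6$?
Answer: $374544$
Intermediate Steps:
$N = -2$ ($N = 4 - 6 = -2$)
$u{\left(h,b \right)} = -4 + 2 h$ ($u{\left(h,b \right)} = \left(h - 2\right) \left(4 - 2\right) = \left(-2 + h\right) 2 = -4 + 2 h$)
$n = 648$ ($n = 4 \left(-4 + 2 \left(\left(-5\right) 5\right)\right) \left(-3\right) = 4 \left(-4 + 2 \left(-25\right)\right) \left(-3\right) = 4 \left(-4 - 50\right) \left(-3\right) = 4 \left(-54\right) \left(-3\right) = \left(-216\right) \left(-3\right) = 648$)
$\left(-36 + n\right)^{2} = \left(-36 + 648\right)^{2} = 612^{2} = 374544$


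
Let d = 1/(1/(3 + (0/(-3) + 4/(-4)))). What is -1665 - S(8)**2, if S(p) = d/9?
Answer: -134869/81 ≈ -1665.0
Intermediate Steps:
d = 2 (d = 1/(1/(3 + (0*(-1/3) + 4*(-1/4)))) = 1/(1/(3 + (0 - 1))) = 1/(1/(3 - 1)) = 1/(1/2) = 2)
S(p) = 2/9
-1665 - S(8)**2 = -1665 - (2/9)**2 = -1665 - 1*4/81 = -1665 - 4/81 = -134869/81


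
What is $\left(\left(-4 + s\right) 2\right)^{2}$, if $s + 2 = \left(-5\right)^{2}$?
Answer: $1444$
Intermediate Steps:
$s = 23$ ($s = -2 + \left(-5\right)^{2} = -2 + 25 = 23$)
$\left(\left(-4 + s\right) 2\right)^{2} = \left(\left(-4 + 23\right) 2\right)^{2} = \left(19 \cdot 2\right)^{2} = 38^{2} = 1444$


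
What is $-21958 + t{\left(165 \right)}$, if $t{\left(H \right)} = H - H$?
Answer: $-21958$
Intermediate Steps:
$t{\left(H \right)} = 0$
$-21958 + t{\left(165 \right)} = -21958 + 0 = -21958$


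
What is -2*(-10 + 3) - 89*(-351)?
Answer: 31253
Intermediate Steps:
-2*(-10 + 3) - 89*(-351) = -2*(-7) + 31239 = 14 + 31239 = 31253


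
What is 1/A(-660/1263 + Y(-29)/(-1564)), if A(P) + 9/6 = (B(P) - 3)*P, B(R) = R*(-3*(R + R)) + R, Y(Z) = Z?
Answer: 142733704640996192/147637859989083131 ≈ 0.96678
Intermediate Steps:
B(R) = R - 6*R**2 (B(R) = R*(-6*R) + R = -6*R**2 + R = R - 6*R**2)
A(P) = -3/2 + P*(-3 + P*(1 - 6*P)) (A(P) = -3/2 + (P*(1 - 6*P) - 3)*P = -3/2 + (-3 + P*(1 - 6*P))*P = -3/2 + P*(-3 + P*(1 - 6*P)))
1/A(-660/1263 + Y(-29)/(-1564)) = 1/(-3/2 + (-660/1263 - 29/(-1564))**2 - 6*(-660/1263 - 29/(-1564))**3 - 3*(-660/1263 - 29/(-1564))) = 1/(-3/2 + (-660*1/1263 - 29*(-1/1564))**2 - 6*(-660*1/1263 - 29*(-1/1564))**3 - 3*(-660*1/1263 - 29*(-1/1564))) = 1/(-3/2 + (-220/421 + 29/1564)**2 - 6*(-220/421 + 29/1564)**3 - 3*(-220/421 + 29/1564)) = 1/(-3/2 + (-331871/658444)**2 - 6*(-331871/658444)**3 - 3*(-331871/658444)) = 1/(-3/2 + 110138360641/433548501136 - 6*(-36551727884289311/285467409281992384) + 995613/658444) = 1/(-3/2 + 110138360641/433548501136 + 109655183652867933/142733704640996192 + 995613/658444) = 1/(147637859989083131/142733704640996192) = 142733704640996192/147637859989083131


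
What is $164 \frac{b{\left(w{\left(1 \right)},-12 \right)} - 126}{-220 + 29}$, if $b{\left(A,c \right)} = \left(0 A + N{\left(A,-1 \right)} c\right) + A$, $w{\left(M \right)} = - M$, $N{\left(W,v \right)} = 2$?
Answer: $\frac{24764}{191} \approx 129.65$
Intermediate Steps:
$b{\left(A,c \right)} = A + 2 c$ ($b{\left(A,c \right)} = \left(0 A + 2 c\right) + A = \left(0 + 2 c\right) + A = 2 c + A = A + 2 c$)
$164 \frac{b{\left(w{\left(1 \right)},-12 \right)} - 126}{-220 + 29} = 164 \frac{\left(\left(-1\right) 1 + 2 \left(-12\right)\right) - 126}{-220 + 29} = 164 \frac{\left(-1 - 24\right) - 126}{-191} = 164 \left(-25 - 126\right) \left(- \frac{1}{191}\right) = 164 \left(\left(-151\right) \left(- \frac{1}{191}\right)\right) = 164 \cdot \frac{151}{191} = \frac{24764}{191}$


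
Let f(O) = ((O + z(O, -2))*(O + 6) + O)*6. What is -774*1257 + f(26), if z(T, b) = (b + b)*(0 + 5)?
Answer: -971610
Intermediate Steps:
z(T, b) = 10*b (z(T, b) = (2*b)*5 = 10*b)
f(O) = 6*O + 6*(-20 + O)*(6 + O) (f(O) = ((O + 10*(-2))*(O + 6) + O)*6 = ((O - 20)*(6 + O) + O)*6 = ((-20 + O)*(6 + O) + O)*6 = (O + (-20 + O)*(6 + O))*6 = 6*O + 6*(-20 + O)*(6 + O))
-774*1257 + f(26) = -774*1257 + (-720 - 78*26 + 6*26²) = -972918 + (-720 - 2028 + 6*676) = -972918 + (-720 - 2028 + 4056) = -972918 + 1308 = -971610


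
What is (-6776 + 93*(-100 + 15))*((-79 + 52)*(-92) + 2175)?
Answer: -68398779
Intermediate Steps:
(-6776 + 93*(-100 + 15))*((-79 + 52)*(-92) + 2175) = (-6776 + 93*(-85))*(-27*(-92) + 2175) = (-6776 - 7905)*(2484 + 2175) = -14681*4659 = -68398779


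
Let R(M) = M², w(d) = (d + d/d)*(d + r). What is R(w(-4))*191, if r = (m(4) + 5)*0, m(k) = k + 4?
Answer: 27504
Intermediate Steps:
m(k) = 4 + k
r = 0 (r = ((4 + 4) + 5)*0 = (8 + 5)*0 = 13*0 = 0)
w(d) = d*(1 + d) (w(d) = (d + d/d)*(d + 0) = (d + 1)*d = (1 + d)*d = d*(1 + d))
R(w(-4))*191 = (-4*(1 - 4))²*191 = (-4*(-3))²*191 = 12²*191 = 144*191 = 27504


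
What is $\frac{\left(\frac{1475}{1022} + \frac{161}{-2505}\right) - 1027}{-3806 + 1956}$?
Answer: $\frac{2625702637}{4736203500} \approx 0.55439$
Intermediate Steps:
$\frac{\left(\frac{1475}{1022} + \frac{161}{-2505}\right) - 1027}{-3806 + 1956} = \frac{\left(1475 \cdot \frac{1}{1022} + 161 \left(- \frac{1}{2505}\right)\right) - 1027}{-1850} = \left(\left(\frac{1475}{1022} - \frac{161}{2505}\right) - 1027\right) \left(- \frac{1}{1850}\right) = \left(\frac{3530333}{2560110} - 1027\right) \left(- \frac{1}{1850}\right) = \left(- \frac{2625702637}{2560110}\right) \left(- \frac{1}{1850}\right) = \frac{2625702637}{4736203500}$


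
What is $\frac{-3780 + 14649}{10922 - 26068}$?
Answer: $- \frac{10869}{15146} \approx -0.71762$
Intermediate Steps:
$\frac{-3780 + 14649}{10922 - 26068} = \frac{10869}{-15146} = 10869 \left(- \frac{1}{15146}\right) = - \frac{10869}{15146}$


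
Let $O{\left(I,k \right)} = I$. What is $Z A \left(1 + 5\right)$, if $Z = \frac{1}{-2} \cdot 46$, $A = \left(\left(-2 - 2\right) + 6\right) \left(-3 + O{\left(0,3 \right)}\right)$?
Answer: $828$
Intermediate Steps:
$A = -6$ ($A = \left(\left(-2 - 2\right) + 6\right) \left(-3 + 0\right) = \left(\left(-2 - 2\right) + 6\right) \left(-3\right) = \left(-4 + 6\right) \left(-3\right) = 2 \left(-3\right) = -6$)
$Z = -23$ ($Z = \left(- \frac{1}{2}\right) 46 = -23$)
$Z A \left(1 + 5\right) = - 23 \left(- 6 \left(1 + 5\right)\right) = - 23 \left(\left(-6\right) 6\right) = \left(-23\right) \left(-36\right) = 828$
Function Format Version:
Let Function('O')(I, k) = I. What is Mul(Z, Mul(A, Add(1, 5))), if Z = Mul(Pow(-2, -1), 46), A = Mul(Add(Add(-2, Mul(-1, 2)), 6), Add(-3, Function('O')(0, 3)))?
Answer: 828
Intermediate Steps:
A = -6 (A = Mul(Add(Add(-2, Mul(-1, 2)), 6), Add(-3, 0)) = Mul(Add(Add(-2, -2), 6), -3) = Mul(Add(-4, 6), -3) = Mul(2, -3) = -6)
Z = -23 (Z = Mul(Rational(-1, 2), 46) = -23)
Mul(Z, Mul(A, Add(1, 5))) = Mul(-23, Mul(-6, Add(1, 5))) = Mul(-23, Mul(-6, 6)) = Mul(-23, -36) = 828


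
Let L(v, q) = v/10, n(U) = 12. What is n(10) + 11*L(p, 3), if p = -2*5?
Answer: 1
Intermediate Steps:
p = -10 (p = -1*10 = -10)
L(v, q) = v/10 (L(v, q) = v*(⅒) = v/10)
n(10) + 11*L(p, 3) = 12 + 11*((⅒)*(-10)) = 12 + 11*(-1) = 12 - 11 = 1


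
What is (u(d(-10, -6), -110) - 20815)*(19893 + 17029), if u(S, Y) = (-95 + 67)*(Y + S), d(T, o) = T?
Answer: -644473510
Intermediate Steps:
u(S, Y) = -28*S - 28*Y (u(S, Y) = -28*(S + Y) = -28*S - 28*Y)
(u(d(-10, -6), -110) - 20815)*(19893 + 17029) = ((-28*(-10) - 28*(-110)) - 20815)*(19893 + 17029) = ((280 + 3080) - 20815)*36922 = (3360 - 20815)*36922 = -17455*36922 = -644473510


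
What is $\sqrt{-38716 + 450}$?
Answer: $19 i \sqrt{106} \approx 195.62 i$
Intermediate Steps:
$\sqrt{-38716 + 450} = \sqrt{-38266} = 19 i \sqrt{106}$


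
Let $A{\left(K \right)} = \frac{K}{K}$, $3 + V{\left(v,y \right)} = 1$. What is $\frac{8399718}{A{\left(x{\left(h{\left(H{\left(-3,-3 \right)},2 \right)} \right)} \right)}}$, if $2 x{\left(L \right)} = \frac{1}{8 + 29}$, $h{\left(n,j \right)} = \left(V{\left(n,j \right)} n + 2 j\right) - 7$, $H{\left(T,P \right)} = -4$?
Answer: $8399718$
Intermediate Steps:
$V{\left(v,y \right)} = -2$ ($V{\left(v,y \right)} = -3 + 1 = -2$)
$h{\left(n,j \right)} = -7 - 2 n + 2 j$ ($h{\left(n,j \right)} = \left(- 2 n + 2 j\right) - 7 = -7 - 2 n + 2 j$)
$x{\left(L \right)} = \frac{1}{74}$ ($x{\left(L \right)} = \frac{1}{2 \left(8 + 29\right)} = \frac{1}{2 \cdot 37} = \frac{1}{2} \cdot \frac{1}{37} = \frac{1}{74}$)
$A{\left(K \right)} = 1$
$\frac{8399718}{A{\left(x{\left(h{\left(H{\left(-3,-3 \right)},2 \right)} \right)} \right)}} = \frac{8399718}{1} = 8399718 \cdot 1 = 8399718$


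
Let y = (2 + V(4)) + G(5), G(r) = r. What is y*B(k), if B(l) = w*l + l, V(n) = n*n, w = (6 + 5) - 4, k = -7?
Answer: -1288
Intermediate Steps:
w = 7 (w = 11 - 4 = 7)
V(n) = n²
y = 23 (y = (2 + 4²) + 5 = (2 + 16) + 5 = 18 + 5 = 23)
B(l) = 8*l (B(l) = 7*l + l = 8*l)
y*B(k) = 23*(8*(-7)) = 23*(-56) = -1288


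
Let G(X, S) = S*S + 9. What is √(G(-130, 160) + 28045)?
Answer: √53654 ≈ 231.63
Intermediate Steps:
G(X, S) = 9 + S² (G(X, S) = S² + 9 = 9 + S²)
√(G(-130, 160) + 28045) = √((9 + 160²) + 28045) = √((9 + 25600) + 28045) = √(25609 + 28045) = √53654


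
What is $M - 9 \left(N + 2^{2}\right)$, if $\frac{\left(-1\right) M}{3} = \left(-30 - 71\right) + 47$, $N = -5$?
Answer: $171$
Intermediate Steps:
$M = 162$ ($M = - 3 \left(\left(-30 - 71\right) + 47\right) = - 3 \left(-101 + 47\right) = \left(-3\right) \left(-54\right) = 162$)
$M - 9 \left(N + 2^{2}\right) = 162 - 9 \left(-5 + 2^{2}\right) = 162 - 9 \left(-5 + 4\right) = 162 - -9 = 162 + 9 = 171$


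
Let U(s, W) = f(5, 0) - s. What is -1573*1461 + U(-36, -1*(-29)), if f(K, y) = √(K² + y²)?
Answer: -2298112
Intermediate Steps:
U(s, W) = 5 - s (U(s, W) = √(5² + 0²) - s = √(25 + 0) - s = √25 - s = 5 - s)
-1573*1461 + U(-36, -1*(-29)) = -1573*1461 + (5 - 1*(-36)) = -2298153 + (5 + 36) = -2298153 + 41 = -2298112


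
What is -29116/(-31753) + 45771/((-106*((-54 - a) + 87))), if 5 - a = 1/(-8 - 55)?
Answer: -86120953621/5933937134 ≈ -14.513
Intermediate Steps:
a = 316/63 (a = 5 - 1/(-8 - 55) = 5 - 1/(-63) = 5 - 1*(-1/63) = 5 + 1/63 = 316/63 ≈ 5.0159)
-29116/(-31753) + 45771/((-106*((-54 - a) + 87))) = -29116/(-31753) + 45771/((-106*((-54 - 1*316/63) + 87))) = -29116*(-1/31753) + 45771/((-106*((-54 - 316/63) + 87))) = 29116/31753 + 45771/((-106*(-3718/63 + 87))) = 29116/31753 + 45771/((-106*1763/63)) = 29116/31753 + 45771/(-186878/63) = 29116/31753 + 45771*(-63/186878) = 29116/31753 - 2883573/186878 = -86120953621/5933937134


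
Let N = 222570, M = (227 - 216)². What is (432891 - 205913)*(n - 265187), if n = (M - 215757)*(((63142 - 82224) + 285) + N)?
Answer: -9973653874689070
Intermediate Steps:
M = 121 (M = 11² = 121)
n = -43940794628 (n = (121 - 215757)*(((63142 - 82224) + 285) + 222570) = -215636*((-19082 + 285) + 222570) = -215636*(-18797 + 222570) = -215636*203773 = -43940794628)
(432891 - 205913)*(n - 265187) = (432891 - 205913)*(-43940794628 - 265187) = 226978*(-43941059815) = -9973653874689070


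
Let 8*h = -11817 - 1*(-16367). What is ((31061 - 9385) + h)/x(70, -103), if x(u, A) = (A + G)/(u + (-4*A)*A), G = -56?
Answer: 628280719/106 ≈ 5.9272e+6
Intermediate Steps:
h = 2275/4 (h = (-11817 - 1*(-16367))/8 = (-11817 + 16367)/8 = (⅛)*4550 = 2275/4 ≈ 568.75)
x(u, A) = (-56 + A)/(u - 4*A²) (x(u, A) = (A - 56)/(u + (-4*A)*A) = (-56 + A)/(u - 4*A²))
((31061 - 9385) + h)/x(70, -103) = ((31061 - 9385) + 2275/4)/(((56 - 1*(-103))/(-1*70 + 4*(-103)²))) = (21676 + 2275/4)/(((56 + 103)/(-70 + 4*10609))) = 88979/(4*((159/(-70 + 42436)))) = 88979/(4*((159/42366))) = 88979/(4*(((1/42366)*159))) = 88979/(4*(53/14122)) = (88979/4)*(14122/53) = 628280719/106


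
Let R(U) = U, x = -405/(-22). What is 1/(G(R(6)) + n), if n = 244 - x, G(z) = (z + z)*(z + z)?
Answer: 22/8131 ≈ 0.0027057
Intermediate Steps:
x = 405/22 (x = -405*(-1/22) = 405/22 ≈ 18.409)
G(z) = 4*z**2 (G(z) = (2*z)*(2*z) = 4*z**2)
n = 4963/22 (n = 244 - 1*405/22 = 244 - 405/22 = 4963/22 ≈ 225.59)
1/(G(R(6)) + n) = 1/(4*6**2 + 4963/22) = 1/(4*36 + 4963/22) = 1/(144 + 4963/22) = 1/(8131/22) = 22/8131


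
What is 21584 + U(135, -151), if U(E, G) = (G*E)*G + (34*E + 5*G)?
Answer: 3103554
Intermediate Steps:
U(E, G) = 5*G + 34*E + E*G² (U(E, G) = (E*G)*G + (5*G + 34*E) = E*G² + (5*G + 34*E) = 5*G + 34*E + E*G²)
21584 + U(135, -151) = 21584 + (5*(-151) + 34*135 + 135*(-151)²) = 21584 + (-755 + 4590 + 135*22801) = 21584 + (-755 + 4590 + 3078135) = 21584 + 3081970 = 3103554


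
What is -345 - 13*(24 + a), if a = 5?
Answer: -722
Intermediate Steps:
-345 - 13*(24 + a) = -345 - 13*(24 + 5) = -345 - 13*29 = -345 - 1*377 = -345 - 377 = -722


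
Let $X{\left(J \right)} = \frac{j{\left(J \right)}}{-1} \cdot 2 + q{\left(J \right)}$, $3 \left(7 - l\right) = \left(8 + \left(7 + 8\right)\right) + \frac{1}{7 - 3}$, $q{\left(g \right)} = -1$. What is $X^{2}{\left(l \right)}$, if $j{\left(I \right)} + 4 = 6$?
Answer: $25$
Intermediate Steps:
$j{\left(I \right)} = 2$ ($j{\left(I \right)} = -4 + 6 = 2$)
$l = - \frac{3}{4}$ ($l = 7 - \frac{\left(8 + \left(7 + 8\right)\right) + \frac{1}{7 - 3}}{3} = 7 - \frac{\left(8 + 15\right) + \frac{1}{4}}{3} = 7 - \frac{23 + \frac{1}{4}}{3} = 7 - \frac{31}{4} = - \frac{3}{4} \approx -0.75$)
$X{\left(J \right)} = -5$ ($X{\left(J \right)} = \frac{2}{-1} \cdot 2 - 1 = 2 \left(-1\right) 2 - 1 = \left(-2\right) 2 - 1 = -4 - 1 = -5$)
$X^{2}{\left(l \right)} = \left(-5\right)^{2} = 25$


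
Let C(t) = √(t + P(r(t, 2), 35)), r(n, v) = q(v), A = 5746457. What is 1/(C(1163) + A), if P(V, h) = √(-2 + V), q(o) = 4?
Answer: 1/(5746457 + √(1163 + √2)) ≈ 1.7402e-7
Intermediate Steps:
r(n, v) = 4
C(t) = √(t + √2) (C(t) = √(t + √(-2 + 4)) = √(t + √2))
1/(C(1163) + A) = 1/(√(1163 + √2) + 5746457) = 1/(5746457 + √(1163 + √2))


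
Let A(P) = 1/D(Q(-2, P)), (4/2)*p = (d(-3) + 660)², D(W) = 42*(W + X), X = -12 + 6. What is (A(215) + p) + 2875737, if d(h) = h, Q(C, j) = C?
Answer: 1038764663/336 ≈ 3.0916e+6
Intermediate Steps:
X = -6
D(W) = -252 + 42*W (D(W) = 42*(W - 6) = 42*(-6 + W) = -252 + 42*W)
p = 431649/2 (p = (-3 + 660)²/2 = (½)*657² = (½)*431649 = 431649/2 ≈ 2.1582e+5)
A(P) = -1/336 (A(P) = 1/(-252 + 42*(-2)) = 1/(-252 - 84) = 1/(-336) = -1/336)
(A(215) + p) + 2875737 = (-1/336 + 431649/2) + 2875737 = 72517031/336 + 2875737 = 1038764663/336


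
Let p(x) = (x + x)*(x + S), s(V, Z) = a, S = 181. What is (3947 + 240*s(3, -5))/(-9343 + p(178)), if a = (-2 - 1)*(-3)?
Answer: 6107/118461 ≈ 0.051553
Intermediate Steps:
a = 9 (a = -3*(-3) = 9)
s(V, Z) = 9
p(x) = 2*x*(181 + x) (p(x) = (x + x)*(x + 181) = (2*x)*(181 + x) = 2*x*(181 + x))
(3947 + 240*s(3, -5))/(-9343 + p(178)) = (3947 + 240*9)/(-9343 + 2*178*(181 + 178)) = (3947 + 2160)/(-9343 + 2*178*359) = 6107/(-9343 + 127804) = 6107/118461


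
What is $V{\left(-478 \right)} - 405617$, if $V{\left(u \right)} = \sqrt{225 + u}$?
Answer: $-405617 + i \sqrt{253} \approx -4.0562 \cdot 10^{5} + 15.906 i$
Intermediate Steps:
$V{\left(-478 \right)} - 405617 = \sqrt{225 - 478} - 405617 = \sqrt{-253} - 405617 = i \sqrt{253} - 405617 = -405617 + i \sqrt{253}$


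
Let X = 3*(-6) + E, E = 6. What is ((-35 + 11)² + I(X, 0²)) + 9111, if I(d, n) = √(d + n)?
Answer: 9687 + 2*I*√3 ≈ 9687.0 + 3.4641*I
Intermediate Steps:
X = -12 (X = 3*(-6) + 6 = -18 + 6 = -12)
((-35 + 11)² + I(X, 0²)) + 9111 = ((-35 + 11)² + √(-12 + 0²)) + 9111 = ((-24)² + √(-12 + 0)) + 9111 = (576 + √(-12)) + 9111 = (576 + 2*I*√3) + 9111 = 9687 + 2*I*√3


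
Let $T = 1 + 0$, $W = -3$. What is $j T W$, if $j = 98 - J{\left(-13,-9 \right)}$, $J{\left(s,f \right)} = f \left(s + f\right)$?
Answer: $300$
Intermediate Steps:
$J{\left(s,f \right)} = f \left(f + s\right)$
$T = 1$
$j = -100$ ($j = 98 - - 9 \left(-9 - 13\right) = 98 - \left(-9\right) \left(-22\right) = 98 - 198 = -100$)
$j T W = - 100 \cdot 1 \left(-3\right) = \left(-100\right) \left(-3\right) = 300$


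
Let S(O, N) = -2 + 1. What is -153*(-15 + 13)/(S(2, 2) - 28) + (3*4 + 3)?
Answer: 129/29 ≈ 4.4483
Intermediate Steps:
S(O, N) = -1
-153*(-15 + 13)/(S(2, 2) - 28) + (3*4 + 3) = -153*(-15 + 13)/(-1 - 28) + (3*4 + 3) = -(-306)/(-29) + (12 + 3) = -(-306)*(-1)/29 + 15 = -153*2/29 + 15 = -306/29 + 15 = 129/29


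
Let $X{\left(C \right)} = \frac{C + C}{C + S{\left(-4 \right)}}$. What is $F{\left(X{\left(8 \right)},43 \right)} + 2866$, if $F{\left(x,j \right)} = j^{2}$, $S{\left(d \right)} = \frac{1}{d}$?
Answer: $4715$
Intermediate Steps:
$X{\left(C \right)} = \frac{2 C}{- \frac{1}{4} + C}$ ($X{\left(C \right)} = \frac{C + C}{C + \frac{1}{-4}} = \frac{2 C}{C - \frac{1}{4}} = \frac{2 C}{- \frac{1}{4} + C}$)
$F{\left(X{\left(8 \right)},43 \right)} + 2866 = 43^{2} + 2866 = 1849 + 2866 = 4715$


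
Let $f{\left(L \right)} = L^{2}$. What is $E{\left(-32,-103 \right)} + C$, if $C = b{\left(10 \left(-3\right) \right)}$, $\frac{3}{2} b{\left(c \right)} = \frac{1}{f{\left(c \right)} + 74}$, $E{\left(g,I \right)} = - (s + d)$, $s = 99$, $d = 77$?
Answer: $- \frac{257135}{1461} \approx -176.0$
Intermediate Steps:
$E{\left(g,I \right)} = -176$ ($E{\left(g,I \right)} = - (99 + 77) = \left(-1\right) 176 = -176$)
$b{\left(c \right)} = \frac{2}{3 \left(74 + c^{2}\right)}$ ($b{\left(c \right)} = \frac{2}{3 \left(c^{2} + 74\right)} = \frac{2}{3 \left(74 + c^{2}\right)}$)
$C = \frac{1}{1461}$ ($C = \frac{2}{3 \left(74 + \left(10 \left(-3\right)\right)^{2}\right)} = \frac{2}{3 \left(74 + \left(-30\right)^{2}\right)} = \frac{2}{3 \left(74 + 900\right)} = \frac{2}{3 \cdot 974} = \frac{2}{3} \cdot \frac{1}{974} = \frac{1}{1461} \approx 0.00068446$)
$E{\left(-32,-103 \right)} + C = -176 + \frac{1}{1461} = - \frac{257135}{1461}$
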